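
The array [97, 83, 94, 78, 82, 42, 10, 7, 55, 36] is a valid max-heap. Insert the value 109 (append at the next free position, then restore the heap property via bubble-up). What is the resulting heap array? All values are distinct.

append 109 at index 10 → [97, 83, 94, 78, 82, 42, 10, 7, 55, 36, 109]
109 > parent 82 at index 4, swap → [97, 83, 94, 78, 109, 42, 10, 7, 55, 36, 82]
109 > parent 83 at index 1, swap → [97, 109, 94, 78, 83, 42, 10, 7, 55, 36, 82]
109 > parent 97 at index 0, swap → [109, 97, 94, 78, 83, 42, 10, 7, 55, 36, 82]

[109, 97, 94, 78, 83, 42, 10, 7, 55, 36, 82]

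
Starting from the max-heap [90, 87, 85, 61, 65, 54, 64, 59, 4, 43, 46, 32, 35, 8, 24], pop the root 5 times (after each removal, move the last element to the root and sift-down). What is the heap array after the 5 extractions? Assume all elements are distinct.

extract-max #1 returns 90:
  remove root 90; move last element 24 to root → [24, 87, 85, 61, 65, 54, 64, 59, 4, 43, 46, 32, 35, 8]
  24 vs larger child 87 at index 1, swap → [87, 24, 85, 61, 65, 54, 64, 59, 4, 43, 46, 32, 35, 8]
  24 vs larger child 65 at index 4, swap → [87, 65, 85, 61, 24, 54, 64, 59, 4, 43, 46, 32, 35, 8]
  24 vs larger child 46 at index 10, swap → [87, 65, 85, 61, 46, 54, 64, 59, 4, 43, 24, 32, 35, 8]
extract-max #2 returns 87:
  remove root 87; move last element 8 to root → [8, 65, 85, 61, 46, 54, 64, 59, 4, 43, 24, 32, 35]
  8 vs larger child 85 at index 2, swap → [85, 65, 8, 61, 46, 54, 64, 59, 4, 43, 24, 32, 35]
  8 vs larger child 64 at index 6, swap → [85, 65, 64, 61, 46, 54, 8, 59, 4, 43, 24, 32, 35]
extract-max #3 returns 85:
  remove root 85; move last element 35 to root → [35, 65, 64, 61, 46, 54, 8, 59, 4, 43, 24, 32]
  35 vs larger child 65 at index 1, swap → [65, 35, 64, 61, 46, 54, 8, 59, 4, 43, 24, 32]
  35 vs larger child 61 at index 3, swap → [65, 61, 64, 35, 46, 54, 8, 59, 4, 43, 24, 32]
  35 vs larger child 59 at index 7, swap → [65, 61, 64, 59, 46, 54, 8, 35, 4, 43, 24, 32]
extract-max #4 returns 65:
  remove root 65; move last element 32 to root → [32, 61, 64, 59, 46, 54, 8, 35, 4, 43, 24]
  32 vs larger child 64 at index 2, swap → [64, 61, 32, 59, 46, 54, 8, 35, 4, 43, 24]
  32 vs larger child 54 at index 5, swap → [64, 61, 54, 59, 46, 32, 8, 35, 4, 43, 24]
extract-max #5 returns 64:
  remove root 64; move last element 24 to root → [24, 61, 54, 59, 46, 32, 8, 35, 4, 43]
  24 vs larger child 61 at index 1, swap → [61, 24, 54, 59, 46, 32, 8, 35, 4, 43]
  24 vs larger child 59 at index 3, swap → [61, 59, 54, 24, 46, 32, 8, 35, 4, 43]
  24 vs larger child 35 at index 7, swap → [61, 59, 54, 35, 46, 32, 8, 24, 4, 43]

[61, 59, 54, 35, 46, 32, 8, 24, 4, 43]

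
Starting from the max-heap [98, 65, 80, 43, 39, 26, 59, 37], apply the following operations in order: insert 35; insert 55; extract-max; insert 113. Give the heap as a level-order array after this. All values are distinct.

insert 35:
  append 35 at index 8 → [98, 65, 80, 43, 39, 26, 59, 37, 35] (no swap needed)
insert 55:
  append 55 at index 9 → [98, 65, 80, 43, 39, 26, 59, 37, 35, 55]
  55 > parent 39 at index 4, swap → [98, 65, 80, 43, 55, 26, 59, 37, 35, 39]
extract-max → returns 98:
  remove root 98; move last element 39 to root → [39, 65, 80, 43, 55, 26, 59, 37, 35]
  39 vs larger child 80 at index 2, swap → [80, 65, 39, 43, 55, 26, 59, 37, 35]
  39 vs larger child 59 at index 6, swap → [80, 65, 59, 43, 55, 26, 39, 37, 35]
insert 113:
  append 113 at index 9 → [80, 65, 59, 43, 55, 26, 39, 37, 35, 113]
  113 > parent 55 at index 4, swap → [80, 65, 59, 43, 113, 26, 39, 37, 35, 55]
  113 > parent 65 at index 1, swap → [80, 113, 59, 43, 65, 26, 39, 37, 35, 55]
  113 > parent 80 at index 0, swap → [113, 80, 59, 43, 65, 26, 39, 37, 35, 55]

[113, 80, 59, 43, 65, 26, 39, 37, 35, 55]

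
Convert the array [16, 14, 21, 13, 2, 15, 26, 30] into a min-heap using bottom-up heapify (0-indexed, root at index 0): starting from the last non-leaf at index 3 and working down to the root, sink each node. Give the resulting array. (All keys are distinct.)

[2, 13, 15, 16, 14, 21, 26, 30]

sift down from index 3: already satisfies heap property
sift down from index 2:
  21 vs smaller child 15 at index 5, swap → [16, 14, 15, 13, 2, 21, 26, 30]
sift down from index 1:
  14 vs smaller child 2 at index 4, swap → [16, 2, 15, 13, 14, 21, 26, 30]
sift down from index 0:
  16 vs smaller child 2 at index 1, swap → [2, 16, 15, 13, 14, 21, 26, 30]
  16 vs smaller child 13 at index 3, swap → [2, 13, 15, 16, 14, 21, 26, 30]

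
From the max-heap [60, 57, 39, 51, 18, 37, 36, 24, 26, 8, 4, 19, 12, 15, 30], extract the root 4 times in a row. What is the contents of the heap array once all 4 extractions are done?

[37, 30, 36, 26, 18, 19, 12, 24, 15, 8, 4]

extract-max #1 returns 60:
  remove root 60; move last element 30 to root → [30, 57, 39, 51, 18, 37, 36, 24, 26, 8, 4, 19, 12, 15]
  30 vs larger child 57 at index 1, swap → [57, 30, 39, 51, 18, 37, 36, 24, 26, 8, 4, 19, 12, 15]
  30 vs larger child 51 at index 3, swap → [57, 51, 39, 30, 18, 37, 36, 24, 26, 8, 4, 19, 12, 15]
extract-max #2 returns 57:
  remove root 57; move last element 15 to root → [15, 51, 39, 30, 18, 37, 36, 24, 26, 8, 4, 19, 12]
  15 vs larger child 51 at index 1, swap → [51, 15, 39, 30, 18, 37, 36, 24, 26, 8, 4, 19, 12]
  15 vs larger child 30 at index 3, swap → [51, 30, 39, 15, 18, 37, 36, 24, 26, 8, 4, 19, 12]
  15 vs larger child 26 at index 8, swap → [51, 30, 39, 26, 18, 37, 36, 24, 15, 8, 4, 19, 12]
extract-max #3 returns 51:
  remove root 51; move last element 12 to root → [12, 30, 39, 26, 18, 37, 36, 24, 15, 8, 4, 19]
  12 vs larger child 39 at index 2, swap → [39, 30, 12, 26, 18, 37, 36, 24, 15, 8, 4, 19]
  12 vs larger child 37 at index 5, swap → [39, 30, 37, 26, 18, 12, 36, 24, 15, 8, 4, 19]
  12 vs only child 19 at index 11, swap → [39, 30, 37, 26, 18, 19, 36, 24, 15, 8, 4, 12]
extract-max #4 returns 39:
  remove root 39; move last element 12 to root → [12, 30, 37, 26, 18, 19, 36, 24, 15, 8, 4]
  12 vs larger child 37 at index 2, swap → [37, 30, 12, 26, 18, 19, 36, 24, 15, 8, 4]
  12 vs larger child 36 at index 6, swap → [37, 30, 36, 26, 18, 19, 12, 24, 15, 8, 4]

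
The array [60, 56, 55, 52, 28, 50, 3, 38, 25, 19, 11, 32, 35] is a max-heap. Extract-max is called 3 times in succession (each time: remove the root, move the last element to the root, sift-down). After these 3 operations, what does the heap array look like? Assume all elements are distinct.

[52, 38, 50, 35, 28, 32, 3, 11, 25, 19]

extract-max #1 returns 60:
  remove root 60; move last element 35 to root → [35, 56, 55, 52, 28, 50, 3, 38, 25, 19, 11, 32]
  35 vs larger child 56 at index 1, swap → [56, 35, 55, 52, 28, 50, 3, 38, 25, 19, 11, 32]
  35 vs larger child 52 at index 3, swap → [56, 52, 55, 35, 28, 50, 3, 38, 25, 19, 11, 32]
  35 vs larger child 38 at index 7, swap → [56, 52, 55, 38, 28, 50, 3, 35, 25, 19, 11, 32]
extract-max #2 returns 56:
  remove root 56; move last element 32 to root → [32, 52, 55, 38, 28, 50, 3, 35, 25, 19, 11]
  32 vs larger child 55 at index 2, swap → [55, 52, 32, 38, 28, 50, 3, 35, 25, 19, 11]
  32 vs larger child 50 at index 5, swap → [55, 52, 50, 38, 28, 32, 3, 35, 25, 19, 11]
extract-max #3 returns 55:
  remove root 55; move last element 11 to root → [11, 52, 50, 38, 28, 32, 3, 35, 25, 19]
  11 vs larger child 52 at index 1, swap → [52, 11, 50, 38, 28, 32, 3, 35, 25, 19]
  11 vs larger child 38 at index 3, swap → [52, 38, 50, 11, 28, 32, 3, 35, 25, 19]
  11 vs larger child 35 at index 7, swap → [52, 38, 50, 35, 28, 32, 3, 11, 25, 19]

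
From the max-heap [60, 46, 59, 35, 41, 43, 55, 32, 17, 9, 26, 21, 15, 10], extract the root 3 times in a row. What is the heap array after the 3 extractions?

extract-max #1 returns 60:
  remove root 60; move last element 10 to root → [10, 46, 59, 35, 41, 43, 55, 32, 17, 9, 26, 21, 15]
  10 vs larger child 59 at index 2, swap → [59, 46, 10, 35, 41, 43, 55, 32, 17, 9, 26, 21, 15]
  10 vs larger child 55 at index 6, swap → [59, 46, 55, 35, 41, 43, 10, 32, 17, 9, 26, 21, 15]
extract-max #2 returns 59:
  remove root 59; move last element 15 to root → [15, 46, 55, 35, 41, 43, 10, 32, 17, 9, 26, 21]
  15 vs larger child 55 at index 2, swap → [55, 46, 15, 35, 41, 43, 10, 32, 17, 9, 26, 21]
  15 vs larger child 43 at index 5, swap → [55, 46, 43, 35, 41, 15, 10, 32, 17, 9, 26, 21]
  15 vs only child 21 at index 11, swap → [55, 46, 43, 35, 41, 21, 10, 32, 17, 9, 26, 15]
extract-max #3 returns 55:
  remove root 55; move last element 15 to root → [15, 46, 43, 35, 41, 21, 10, 32, 17, 9, 26]
  15 vs larger child 46 at index 1, swap → [46, 15, 43, 35, 41, 21, 10, 32, 17, 9, 26]
  15 vs larger child 41 at index 4, swap → [46, 41, 43, 35, 15, 21, 10, 32, 17, 9, 26]
  15 vs larger child 26 at index 10, swap → [46, 41, 43, 35, 26, 21, 10, 32, 17, 9, 15]

[46, 41, 43, 35, 26, 21, 10, 32, 17, 9, 15]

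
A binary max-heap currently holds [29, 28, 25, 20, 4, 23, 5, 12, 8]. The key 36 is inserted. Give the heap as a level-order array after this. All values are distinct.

[36, 29, 25, 20, 28, 23, 5, 12, 8, 4]

append 36 at index 9 → [29, 28, 25, 20, 4, 23, 5, 12, 8, 36]
36 > parent 4 at index 4, swap → [29, 28, 25, 20, 36, 23, 5, 12, 8, 4]
36 > parent 28 at index 1, swap → [29, 36, 25, 20, 28, 23, 5, 12, 8, 4]
36 > parent 29 at index 0, swap → [36, 29, 25, 20, 28, 23, 5, 12, 8, 4]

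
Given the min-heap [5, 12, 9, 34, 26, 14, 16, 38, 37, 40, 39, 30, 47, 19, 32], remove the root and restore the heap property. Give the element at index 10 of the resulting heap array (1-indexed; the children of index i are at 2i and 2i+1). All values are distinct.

remove root 5; move last element 32 to root → [32, 12, 9, 34, 26, 14, 16, 38, 37, 40, 39, 30, 47, 19]
32 vs smaller child 9 at index 3, swap → [9, 12, 32, 34, 26, 14, 16, 38, 37, 40, 39, 30, 47, 19]
32 vs smaller child 14 at index 6, swap → [9, 12, 14, 34, 26, 32, 16, 38, 37, 40, 39, 30, 47, 19]
32 vs smaller child 30 at index 12, swap → [9, 12, 14, 34, 26, 30, 16, 38, 37, 40, 39, 32, 47, 19]
resulting array: [9, 12, 14, 34, 26, 30, 16, 38, 37, 40, 39, 32, 47, 19]

40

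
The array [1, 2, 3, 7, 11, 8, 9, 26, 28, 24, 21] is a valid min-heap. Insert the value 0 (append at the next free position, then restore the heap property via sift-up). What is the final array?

append 0 at index 11 → [1, 2, 3, 7, 11, 8, 9, 26, 28, 24, 21, 0]
0 < parent 8 at index 5, swap → [1, 2, 3, 7, 11, 0, 9, 26, 28, 24, 21, 8]
0 < parent 3 at index 2, swap → [1, 2, 0, 7, 11, 3, 9, 26, 28, 24, 21, 8]
0 < parent 1 at index 0, swap → [0, 2, 1, 7, 11, 3, 9, 26, 28, 24, 21, 8]

[0, 2, 1, 7, 11, 3, 9, 26, 28, 24, 21, 8]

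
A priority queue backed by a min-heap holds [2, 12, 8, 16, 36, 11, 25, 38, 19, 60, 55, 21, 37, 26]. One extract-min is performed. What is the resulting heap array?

remove root 2; move last element 26 to root → [26, 12, 8, 16, 36, 11, 25, 38, 19, 60, 55, 21, 37]
26 vs smaller child 8 at index 2, swap → [8, 12, 26, 16, 36, 11, 25, 38, 19, 60, 55, 21, 37]
26 vs smaller child 11 at index 5, swap → [8, 12, 11, 16, 36, 26, 25, 38, 19, 60, 55, 21, 37]
26 vs smaller child 21 at index 11, swap → [8, 12, 11, 16, 36, 21, 25, 38, 19, 60, 55, 26, 37]

[8, 12, 11, 16, 36, 21, 25, 38, 19, 60, 55, 26, 37]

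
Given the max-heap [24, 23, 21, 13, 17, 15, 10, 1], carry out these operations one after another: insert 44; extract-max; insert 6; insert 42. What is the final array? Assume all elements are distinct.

[42, 24, 21, 13, 23, 15, 10, 1, 6, 17]

insert 44:
  append 44 at index 8 → [24, 23, 21, 13, 17, 15, 10, 1, 44]
  44 > parent 13 at index 3, swap → [24, 23, 21, 44, 17, 15, 10, 1, 13]
  44 > parent 23 at index 1, swap → [24, 44, 21, 23, 17, 15, 10, 1, 13]
  44 > parent 24 at index 0, swap → [44, 24, 21, 23, 17, 15, 10, 1, 13]
extract-max → returns 44:
  remove root 44; move last element 13 to root → [13, 24, 21, 23, 17, 15, 10, 1]
  13 vs larger child 24 at index 1, swap → [24, 13, 21, 23, 17, 15, 10, 1]
  13 vs larger child 23 at index 3, swap → [24, 23, 21, 13, 17, 15, 10, 1]
insert 6:
  append 6 at index 8 → [24, 23, 21, 13, 17, 15, 10, 1, 6] (no swap needed)
insert 42:
  append 42 at index 9 → [24, 23, 21, 13, 17, 15, 10, 1, 6, 42]
  42 > parent 17 at index 4, swap → [24, 23, 21, 13, 42, 15, 10, 1, 6, 17]
  42 > parent 23 at index 1, swap → [24, 42, 21, 13, 23, 15, 10, 1, 6, 17]
  42 > parent 24 at index 0, swap → [42, 24, 21, 13, 23, 15, 10, 1, 6, 17]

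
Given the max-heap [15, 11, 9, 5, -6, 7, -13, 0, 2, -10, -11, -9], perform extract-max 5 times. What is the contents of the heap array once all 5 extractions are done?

[2, 0, -10, -9, -6, -11, -13]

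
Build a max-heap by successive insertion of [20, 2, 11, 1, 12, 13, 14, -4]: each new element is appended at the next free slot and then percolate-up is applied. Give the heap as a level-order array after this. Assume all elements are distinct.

Insert 20:
  append 20 at index 0 → [20] (no swap needed)
Insert 2:
  append 2 at index 1 → [20, 2] (no swap needed)
Insert 11:
  append 11 at index 2 → [20, 2, 11] (no swap needed)
Insert 1:
  append 1 at index 3 → [20, 2, 11, 1] (no swap needed)
Insert 12:
  append 12 at index 4 → [20, 2, 11, 1, 12]
  12 > parent 2 at index 1, swap → [20, 12, 11, 1, 2]
Insert 13:
  append 13 at index 5 → [20, 12, 11, 1, 2, 13]
  13 > parent 11 at index 2, swap → [20, 12, 13, 1, 2, 11]
Insert 14:
  append 14 at index 6 → [20, 12, 13, 1, 2, 11, 14]
  14 > parent 13 at index 2, swap → [20, 12, 14, 1, 2, 11, 13]
Insert -4:
  append -4 at index 7 → [20, 12, 14, 1, 2, 11, 13, -4] (no swap needed)

[20, 12, 14, 1, 2, 11, 13, -4]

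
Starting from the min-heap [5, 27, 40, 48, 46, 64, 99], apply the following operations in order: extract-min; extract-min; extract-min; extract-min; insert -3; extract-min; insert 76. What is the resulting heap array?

[48, 76, 64, 99]

extract-min → returns 5:
  remove root 5; move last element 99 to root → [99, 27, 40, 48, 46, 64]
  99 vs smaller child 27 at index 1, swap → [27, 99, 40, 48, 46, 64]
  99 vs smaller child 46 at index 4, swap → [27, 46, 40, 48, 99, 64]
extract-min → returns 27:
  remove root 27; move last element 64 to root → [64, 46, 40, 48, 99]
  64 vs smaller child 40 at index 2, swap → [40, 46, 64, 48, 99]
extract-min → returns 40:
  remove root 40; move last element 99 to root → [99, 46, 64, 48]
  99 vs smaller child 46 at index 1, swap → [46, 99, 64, 48]
  99 vs only child 48 at index 3, swap → [46, 48, 64, 99]
extract-min → returns 46:
  remove root 46; move last element 99 to root → [99, 48, 64]
  99 vs smaller child 48 at index 1, swap → [48, 99, 64]
insert -3:
  append -3 at index 3 → [48, 99, 64, -3]
  -3 < parent 99 at index 1, swap → [48, -3, 64, 99]
  -3 < parent 48 at index 0, swap → [-3, 48, 64, 99]
extract-min → returns -3:
  remove root -3; move last element 99 to root → [99, 48, 64]
  99 vs smaller child 48 at index 1, swap → [48, 99, 64]
insert 76:
  append 76 at index 3 → [48, 99, 64, 76]
  76 < parent 99 at index 1, swap → [48, 76, 64, 99]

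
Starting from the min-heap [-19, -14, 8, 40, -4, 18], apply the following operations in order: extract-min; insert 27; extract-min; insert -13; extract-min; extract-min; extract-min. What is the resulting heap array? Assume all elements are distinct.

[18, 40, 27]

extract-min → returns -19:
  remove root -19; move last element 18 to root → [18, -14, 8, 40, -4]
  18 vs smaller child -14 at index 1, swap → [-14, 18, 8, 40, -4]
  18 vs smaller child -4 at index 4, swap → [-14, -4, 8, 40, 18]
insert 27:
  append 27 at index 5 → [-14, -4, 8, 40, 18, 27] (no swap needed)
extract-min → returns -14:
  remove root -14; move last element 27 to root → [27, -4, 8, 40, 18]
  27 vs smaller child -4 at index 1, swap → [-4, 27, 8, 40, 18]
  27 vs smaller child 18 at index 4, swap → [-4, 18, 8, 40, 27]
insert -13:
  append -13 at index 5 → [-4, 18, 8, 40, 27, -13]
  -13 < parent 8 at index 2, swap → [-4, 18, -13, 40, 27, 8]
  -13 < parent -4 at index 0, swap → [-13, 18, -4, 40, 27, 8]
extract-min → returns -13:
  remove root -13; move last element 8 to root → [8, 18, -4, 40, 27]
  8 vs smaller child -4 at index 2, swap → [-4, 18, 8, 40, 27]
extract-min → returns -4:
  remove root -4; move last element 27 to root → [27, 18, 8, 40]
  27 vs smaller child 8 at index 2, swap → [8, 18, 27, 40]
extract-min → returns 8:
  remove root 8; move last element 40 to root → [40, 18, 27]
  40 vs smaller child 18 at index 1, swap → [18, 40, 27]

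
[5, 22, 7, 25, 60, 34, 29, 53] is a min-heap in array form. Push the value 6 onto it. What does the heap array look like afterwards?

[5, 6, 7, 22, 60, 34, 29, 53, 25]

append 6 at index 8 → [5, 22, 7, 25, 60, 34, 29, 53, 6]
6 < parent 25 at index 3, swap → [5, 22, 7, 6, 60, 34, 29, 53, 25]
6 < parent 22 at index 1, swap → [5, 6, 7, 22, 60, 34, 29, 53, 25]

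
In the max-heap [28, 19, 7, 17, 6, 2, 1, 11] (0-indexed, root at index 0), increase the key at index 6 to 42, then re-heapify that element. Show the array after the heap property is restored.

[42, 19, 28, 17, 6, 2, 7, 11]

set index 6 from 1 to 42 → [28, 19, 7, 17, 6, 2, 42, 11]
42 > parent 7 at index 2, swap → [28, 19, 42, 17, 6, 2, 7, 11]
42 > parent 28 at index 0, swap → [42, 19, 28, 17, 6, 2, 7, 11]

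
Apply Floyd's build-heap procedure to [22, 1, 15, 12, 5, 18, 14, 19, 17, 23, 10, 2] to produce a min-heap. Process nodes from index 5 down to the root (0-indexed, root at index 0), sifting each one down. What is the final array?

sift down from index 5:
  18 vs only child 2 at index 11, swap → [22, 1, 15, 12, 5, 2, 14, 19, 17, 23, 10, 18]
sift down from index 4: already satisfies heap property
sift down from index 3: already satisfies heap property
sift down from index 2:
  15 vs smaller child 2 at index 5, swap → [22, 1, 2, 12, 5, 15, 14, 19, 17, 23, 10, 18]
sift down from index 1: already satisfies heap property
sift down from index 0:
  22 vs smaller child 1 at index 1, swap → [1, 22, 2, 12, 5, 15, 14, 19, 17, 23, 10, 18]
  22 vs smaller child 5 at index 4, swap → [1, 5, 2, 12, 22, 15, 14, 19, 17, 23, 10, 18]
  22 vs smaller child 10 at index 10, swap → [1, 5, 2, 12, 10, 15, 14, 19, 17, 23, 22, 18]

[1, 5, 2, 12, 10, 15, 14, 19, 17, 23, 22, 18]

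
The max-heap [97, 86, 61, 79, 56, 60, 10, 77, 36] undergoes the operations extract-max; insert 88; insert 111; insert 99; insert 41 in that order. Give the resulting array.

extract-max → returns 97:
  remove root 97; move last element 36 to root → [36, 86, 61, 79, 56, 60, 10, 77]
  36 vs larger child 86 at index 1, swap → [86, 36, 61, 79, 56, 60, 10, 77]
  36 vs larger child 79 at index 3, swap → [86, 79, 61, 36, 56, 60, 10, 77]
  36 vs only child 77 at index 7, swap → [86, 79, 61, 77, 56, 60, 10, 36]
insert 88:
  append 88 at index 8 → [86, 79, 61, 77, 56, 60, 10, 36, 88]
  88 > parent 77 at index 3, swap → [86, 79, 61, 88, 56, 60, 10, 36, 77]
  88 > parent 79 at index 1, swap → [86, 88, 61, 79, 56, 60, 10, 36, 77]
  88 > parent 86 at index 0, swap → [88, 86, 61, 79, 56, 60, 10, 36, 77]
insert 111:
  append 111 at index 9 → [88, 86, 61, 79, 56, 60, 10, 36, 77, 111]
  111 > parent 56 at index 4, swap → [88, 86, 61, 79, 111, 60, 10, 36, 77, 56]
  111 > parent 86 at index 1, swap → [88, 111, 61, 79, 86, 60, 10, 36, 77, 56]
  111 > parent 88 at index 0, swap → [111, 88, 61, 79, 86, 60, 10, 36, 77, 56]
insert 99:
  append 99 at index 10 → [111, 88, 61, 79, 86, 60, 10, 36, 77, 56, 99]
  99 > parent 86 at index 4, swap → [111, 88, 61, 79, 99, 60, 10, 36, 77, 56, 86]
  99 > parent 88 at index 1, swap → [111, 99, 61, 79, 88, 60, 10, 36, 77, 56, 86]
insert 41:
  append 41 at index 11 → [111, 99, 61, 79, 88, 60, 10, 36, 77, 56, 86, 41] (no swap needed)

[111, 99, 61, 79, 88, 60, 10, 36, 77, 56, 86, 41]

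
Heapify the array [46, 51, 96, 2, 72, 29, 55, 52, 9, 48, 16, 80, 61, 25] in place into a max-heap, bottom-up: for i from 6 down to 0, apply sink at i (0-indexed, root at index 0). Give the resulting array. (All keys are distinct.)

[96, 72, 80, 52, 51, 61, 55, 2, 9, 48, 16, 29, 46, 25]

sift down from index 6: already satisfies heap property
sift down from index 5:
  29 vs larger child 80 at index 11, swap → [46, 51, 96, 2, 72, 80, 55, 52, 9, 48, 16, 29, 61, 25]
sift down from index 4: already satisfies heap property
sift down from index 3:
  2 vs larger child 52 at index 7, swap → [46, 51, 96, 52, 72, 80, 55, 2, 9, 48, 16, 29, 61, 25]
sift down from index 2: already satisfies heap property
sift down from index 1:
  51 vs larger child 72 at index 4, swap → [46, 72, 96, 52, 51, 80, 55, 2, 9, 48, 16, 29, 61, 25]
sift down from index 0:
  46 vs larger child 96 at index 2, swap → [96, 72, 46, 52, 51, 80, 55, 2, 9, 48, 16, 29, 61, 25]
  46 vs larger child 80 at index 5, swap → [96, 72, 80, 52, 51, 46, 55, 2, 9, 48, 16, 29, 61, 25]
  46 vs larger child 61 at index 12, swap → [96, 72, 80, 52, 51, 61, 55, 2, 9, 48, 16, 29, 46, 25]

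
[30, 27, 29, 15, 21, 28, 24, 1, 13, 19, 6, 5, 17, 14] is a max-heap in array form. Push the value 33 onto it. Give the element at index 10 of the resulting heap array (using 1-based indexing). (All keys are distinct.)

19

append 33 at index 15 → [30, 27, 29, 15, 21, 28, 24, 1, 13, 19, 6, 5, 17, 14, 33]
33 > parent 24 at index 7, swap → [30, 27, 29, 15, 21, 28, 33, 1, 13, 19, 6, 5, 17, 14, 24]
33 > parent 29 at index 3, swap → [30, 27, 33, 15, 21, 28, 29, 1, 13, 19, 6, 5, 17, 14, 24]
33 > parent 30 at index 1, swap → [33, 27, 30, 15, 21, 28, 29, 1, 13, 19, 6, 5, 17, 14, 24]
resulting array: [33, 27, 30, 15, 21, 28, 29, 1, 13, 19, 6, 5, 17, 14, 24]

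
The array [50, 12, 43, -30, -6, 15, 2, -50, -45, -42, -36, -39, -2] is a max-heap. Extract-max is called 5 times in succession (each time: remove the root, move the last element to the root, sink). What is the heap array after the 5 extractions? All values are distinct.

extract-max #1 returns 50:
  remove root 50; move last element -2 to root → [-2, 12, 43, -30, -6, 15, 2, -50, -45, -42, -36, -39]
  -2 vs larger child 43 at index 2, swap → [43, 12, -2, -30, -6, 15, 2, -50, -45, -42, -36, -39]
  -2 vs larger child 15 at index 5, swap → [43, 12, 15, -30, -6, -2, 2, -50, -45, -42, -36, -39]
extract-max #2 returns 43:
  remove root 43; move last element -39 to root → [-39, 12, 15, -30, -6, -2, 2, -50, -45, -42, -36]
  -39 vs larger child 15 at index 2, swap → [15, 12, -39, -30, -6, -2, 2, -50, -45, -42, -36]
  -39 vs larger child 2 at index 6, swap → [15, 12, 2, -30, -6, -2, -39, -50, -45, -42, -36]
extract-max #3 returns 15:
  remove root 15; move last element -36 to root → [-36, 12, 2, -30, -6, -2, -39, -50, -45, -42]
  -36 vs larger child 12 at index 1, swap → [12, -36, 2, -30, -6, -2, -39, -50, -45, -42]
  -36 vs larger child -6 at index 4, swap → [12, -6, 2, -30, -36, -2, -39, -50, -45, -42]
extract-max #4 returns 12:
  remove root 12; move last element -42 to root → [-42, -6, 2, -30, -36, -2, -39, -50, -45]
  -42 vs larger child 2 at index 2, swap → [2, -6, -42, -30, -36, -2, -39, -50, -45]
  -42 vs larger child -2 at index 5, swap → [2, -6, -2, -30, -36, -42, -39, -50, -45]
extract-max #5 returns 2:
  remove root 2; move last element -45 to root → [-45, -6, -2, -30, -36, -42, -39, -50]
  -45 vs larger child -2 at index 2, swap → [-2, -6, -45, -30, -36, -42, -39, -50]
  -45 vs larger child -39 at index 6, swap → [-2, -6, -39, -30, -36, -42, -45, -50]

[-2, -6, -39, -30, -36, -42, -45, -50]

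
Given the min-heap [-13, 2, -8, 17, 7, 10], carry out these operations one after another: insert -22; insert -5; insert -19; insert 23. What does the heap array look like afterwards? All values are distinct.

insert -22:
  append -22 at index 6 → [-13, 2, -8, 17, 7, 10, -22]
  -22 < parent -8 at index 2, swap → [-13, 2, -22, 17, 7, 10, -8]
  -22 < parent -13 at index 0, swap → [-22, 2, -13, 17, 7, 10, -8]
insert -5:
  append -5 at index 7 → [-22, 2, -13, 17, 7, 10, -8, -5]
  -5 < parent 17 at index 3, swap → [-22, 2, -13, -5, 7, 10, -8, 17]
  -5 < parent 2 at index 1, swap → [-22, -5, -13, 2, 7, 10, -8, 17]
insert -19:
  append -19 at index 8 → [-22, -5, -13, 2, 7, 10, -8, 17, -19]
  -19 < parent 2 at index 3, swap → [-22, -5, -13, -19, 7, 10, -8, 17, 2]
  -19 < parent -5 at index 1, swap → [-22, -19, -13, -5, 7, 10, -8, 17, 2]
insert 23:
  append 23 at index 9 → [-22, -19, -13, -5, 7, 10, -8, 17, 2, 23] (no swap needed)

[-22, -19, -13, -5, 7, 10, -8, 17, 2, 23]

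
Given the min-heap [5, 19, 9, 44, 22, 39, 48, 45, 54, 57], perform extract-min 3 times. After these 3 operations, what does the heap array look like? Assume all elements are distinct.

extract-min #1 returns 5:
  remove root 5; move last element 57 to root → [57, 19, 9, 44, 22, 39, 48, 45, 54]
  57 vs smaller child 9 at index 2, swap → [9, 19, 57, 44, 22, 39, 48, 45, 54]
  57 vs smaller child 39 at index 5, swap → [9, 19, 39, 44, 22, 57, 48, 45, 54]
extract-min #2 returns 9:
  remove root 9; move last element 54 to root → [54, 19, 39, 44, 22, 57, 48, 45]
  54 vs smaller child 19 at index 1, swap → [19, 54, 39, 44, 22, 57, 48, 45]
  54 vs smaller child 22 at index 4, swap → [19, 22, 39, 44, 54, 57, 48, 45]
extract-min #3 returns 19:
  remove root 19; move last element 45 to root → [45, 22, 39, 44, 54, 57, 48]
  45 vs smaller child 22 at index 1, swap → [22, 45, 39, 44, 54, 57, 48]
  45 vs smaller child 44 at index 3, swap → [22, 44, 39, 45, 54, 57, 48]

[22, 44, 39, 45, 54, 57, 48]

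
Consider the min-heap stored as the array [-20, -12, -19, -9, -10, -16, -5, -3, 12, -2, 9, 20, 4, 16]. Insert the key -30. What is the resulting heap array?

append -30 at index 14 → [-20, -12, -19, -9, -10, -16, -5, -3, 12, -2, 9, 20, 4, 16, -30]
-30 < parent -5 at index 6, swap → [-20, -12, -19, -9, -10, -16, -30, -3, 12, -2, 9, 20, 4, 16, -5]
-30 < parent -19 at index 2, swap → [-20, -12, -30, -9, -10, -16, -19, -3, 12, -2, 9, 20, 4, 16, -5]
-30 < parent -20 at index 0, swap → [-30, -12, -20, -9, -10, -16, -19, -3, 12, -2, 9, 20, 4, 16, -5]

[-30, -12, -20, -9, -10, -16, -19, -3, 12, -2, 9, 20, 4, 16, -5]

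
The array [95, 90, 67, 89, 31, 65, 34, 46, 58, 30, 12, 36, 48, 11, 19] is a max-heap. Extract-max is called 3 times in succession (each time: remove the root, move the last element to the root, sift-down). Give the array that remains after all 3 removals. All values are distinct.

extract-max #1 returns 95:
  remove root 95; move last element 19 to root → [19, 90, 67, 89, 31, 65, 34, 46, 58, 30, 12, 36, 48, 11]
  19 vs larger child 90 at index 1, swap → [90, 19, 67, 89, 31, 65, 34, 46, 58, 30, 12, 36, 48, 11]
  19 vs larger child 89 at index 3, swap → [90, 89, 67, 19, 31, 65, 34, 46, 58, 30, 12, 36, 48, 11]
  19 vs larger child 58 at index 8, swap → [90, 89, 67, 58, 31, 65, 34, 46, 19, 30, 12, 36, 48, 11]
extract-max #2 returns 90:
  remove root 90; move last element 11 to root → [11, 89, 67, 58, 31, 65, 34, 46, 19, 30, 12, 36, 48]
  11 vs larger child 89 at index 1, swap → [89, 11, 67, 58, 31, 65, 34, 46, 19, 30, 12, 36, 48]
  11 vs larger child 58 at index 3, swap → [89, 58, 67, 11, 31, 65, 34, 46, 19, 30, 12, 36, 48]
  11 vs larger child 46 at index 7, swap → [89, 58, 67, 46, 31, 65, 34, 11, 19, 30, 12, 36, 48]
extract-max #3 returns 89:
  remove root 89; move last element 48 to root → [48, 58, 67, 46, 31, 65, 34, 11, 19, 30, 12, 36]
  48 vs larger child 67 at index 2, swap → [67, 58, 48, 46, 31, 65, 34, 11, 19, 30, 12, 36]
  48 vs larger child 65 at index 5, swap → [67, 58, 65, 46, 31, 48, 34, 11, 19, 30, 12, 36]

[67, 58, 65, 46, 31, 48, 34, 11, 19, 30, 12, 36]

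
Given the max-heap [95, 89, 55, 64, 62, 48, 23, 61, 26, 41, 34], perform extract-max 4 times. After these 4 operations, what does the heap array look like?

extract-max #1 returns 95:
  remove root 95; move last element 34 to root → [34, 89, 55, 64, 62, 48, 23, 61, 26, 41]
  34 vs larger child 89 at index 1, swap → [89, 34, 55, 64, 62, 48, 23, 61, 26, 41]
  34 vs larger child 64 at index 3, swap → [89, 64, 55, 34, 62, 48, 23, 61, 26, 41]
  34 vs larger child 61 at index 7, swap → [89, 64, 55, 61, 62, 48, 23, 34, 26, 41]
extract-max #2 returns 89:
  remove root 89; move last element 41 to root → [41, 64, 55, 61, 62, 48, 23, 34, 26]
  41 vs larger child 64 at index 1, swap → [64, 41, 55, 61, 62, 48, 23, 34, 26]
  41 vs larger child 62 at index 4, swap → [64, 62, 55, 61, 41, 48, 23, 34, 26]
extract-max #3 returns 64:
  remove root 64; move last element 26 to root → [26, 62, 55, 61, 41, 48, 23, 34]
  26 vs larger child 62 at index 1, swap → [62, 26, 55, 61, 41, 48, 23, 34]
  26 vs larger child 61 at index 3, swap → [62, 61, 55, 26, 41, 48, 23, 34]
  26 vs only child 34 at index 7, swap → [62, 61, 55, 34, 41, 48, 23, 26]
extract-max #4 returns 62:
  remove root 62; move last element 26 to root → [26, 61, 55, 34, 41, 48, 23]
  26 vs larger child 61 at index 1, swap → [61, 26, 55, 34, 41, 48, 23]
  26 vs larger child 41 at index 4, swap → [61, 41, 55, 34, 26, 48, 23]

[61, 41, 55, 34, 26, 48, 23]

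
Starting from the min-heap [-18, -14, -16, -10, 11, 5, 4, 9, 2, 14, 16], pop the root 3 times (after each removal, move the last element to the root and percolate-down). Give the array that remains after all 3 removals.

extract-min #1 returns -18:
  remove root -18; move last element 16 to root → [16, -14, -16, -10, 11, 5, 4, 9, 2, 14]
  16 vs smaller child -16 at index 2, swap → [-16, -14, 16, -10, 11, 5, 4, 9, 2, 14]
  16 vs smaller child 4 at index 6, swap → [-16, -14, 4, -10, 11, 5, 16, 9, 2, 14]
extract-min #2 returns -16:
  remove root -16; move last element 14 to root → [14, -14, 4, -10, 11, 5, 16, 9, 2]
  14 vs smaller child -14 at index 1, swap → [-14, 14, 4, -10, 11, 5, 16, 9, 2]
  14 vs smaller child -10 at index 3, swap → [-14, -10, 4, 14, 11, 5, 16, 9, 2]
  14 vs smaller child 2 at index 8, swap → [-14, -10, 4, 2, 11, 5, 16, 9, 14]
extract-min #3 returns -14:
  remove root -14; move last element 14 to root → [14, -10, 4, 2, 11, 5, 16, 9]
  14 vs smaller child -10 at index 1, swap → [-10, 14, 4, 2, 11, 5, 16, 9]
  14 vs smaller child 2 at index 3, swap → [-10, 2, 4, 14, 11, 5, 16, 9]
  14 vs only child 9 at index 7, swap → [-10, 2, 4, 9, 11, 5, 16, 14]

[-10, 2, 4, 9, 11, 5, 16, 14]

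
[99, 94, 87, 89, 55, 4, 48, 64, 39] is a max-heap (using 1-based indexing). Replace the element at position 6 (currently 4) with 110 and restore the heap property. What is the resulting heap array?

set index 6 from 4 to 110 → [99, 94, 87, 89, 55, 110, 48, 64, 39]
110 > parent 87 at index 3, swap → [99, 94, 110, 89, 55, 87, 48, 64, 39]
110 > parent 99 at index 1, swap → [110, 94, 99, 89, 55, 87, 48, 64, 39]

[110, 94, 99, 89, 55, 87, 48, 64, 39]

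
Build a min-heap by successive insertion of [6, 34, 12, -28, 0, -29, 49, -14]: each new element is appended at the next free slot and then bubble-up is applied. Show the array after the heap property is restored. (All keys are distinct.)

[-29, -14, -28, 0, 6, 12, 49, 34]

Insert 6:
  append 6 at index 0 → [6] (no swap needed)
Insert 34:
  append 34 at index 1 → [6, 34] (no swap needed)
Insert 12:
  append 12 at index 2 → [6, 34, 12] (no swap needed)
Insert -28:
  append -28 at index 3 → [6, 34, 12, -28]
  -28 < parent 34 at index 1, swap → [6, -28, 12, 34]
  -28 < parent 6 at index 0, swap → [-28, 6, 12, 34]
Insert 0:
  append 0 at index 4 → [-28, 6, 12, 34, 0]
  0 < parent 6 at index 1, swap → [-28, 0, 12, 34, 6]
Insert -29:
  append -29 at index 5 → [-28, 0, 12, 34, 6, -29]
  -29 < parent 12 at index 2, swap → [-28, 0, -29, 34, 6, 12]
  -29 < parent -28 at index 0, swap → [-29, 0, -28, 34, 6, 12]
Insert 49:
  append 49 at index 6 → [-29, 0, -28, 34, 6, 12, 49] (no swap needed)
Insert -14:
  append -14 at index 7 → [-29, 0, -28, 34, 6, 12, 49, -14]
  -14 < parent 34 at index 3, swap → [-29, 0, -28, -14, 6, 12, 49, 34]
  -14 < parent 0 at index 1, swap → [-29, -14, -28, 0, 6, 12, 49, 34]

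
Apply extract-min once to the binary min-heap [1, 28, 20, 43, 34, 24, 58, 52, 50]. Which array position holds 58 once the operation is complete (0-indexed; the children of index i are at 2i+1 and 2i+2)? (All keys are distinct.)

6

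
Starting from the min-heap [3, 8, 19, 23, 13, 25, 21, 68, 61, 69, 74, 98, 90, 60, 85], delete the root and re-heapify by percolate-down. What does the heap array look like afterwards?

remove root 3; move last element 85 to root → [85, 8, 19, 23, 13, 25, 21, 68, 61, 69, 74, 98, 90, 60]
85 vs smaller child 8 at index 1, swap → [8, 85, 19, 23, 13, 25, 21, 68, 61, 69, 74, 98, 90, 60]
85 vs smaller child 13 at index 4, swap → [8, 13, 19, 23, 85, 25, 21, 68, 61, 69, 74, 98, 90, 60]
85 vs smaller child 69 at index 9, swap → [8, 13, 19, 23, 69, 25, 21, 68, 61, 85, 74, 98, 90, 60]

[8, 13, 19, 23, 69, 25, 21, 68, 61, 85, 74, 98, 90, 60]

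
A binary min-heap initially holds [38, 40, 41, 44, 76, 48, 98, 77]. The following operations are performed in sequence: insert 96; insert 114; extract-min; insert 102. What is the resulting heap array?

insert 96:
  append 96 at index 8 → [38, 40, 41, 44, 76, 48, 98, 77, 96] (no swap needed)
insert 114:
  append 114 at index 9 → [38, 40, 41, 44, 76, 48, 98, 77, 96, 114] (no swap needed)
extract-min → returns 38:
  remove root 38; move last element 114 to root → [114, 40, 41, 44, 76, 48, 98, 77, 96]
  114 vs smaller child 40 at index 1, swap → [40, 114, 41, 44, 76, 48, 98, 77, 96]
  114 vs smaller child 44 at index 3, swap → [40, 44, 41, 114, 76, 48, 98, 77, 96]
  114 vs smaller child 77 at index 7, swap → [40, 44, 41, 77, 76, 48, 98, 114, 96]
insert 102:
  append 102 at index 9 → [40, 44, 41, 77, 76, 48, 98, 114, 96, 102] (no swap needed)

[40, 44, 41, 77, 76, 48, 98, 114, 96, 102]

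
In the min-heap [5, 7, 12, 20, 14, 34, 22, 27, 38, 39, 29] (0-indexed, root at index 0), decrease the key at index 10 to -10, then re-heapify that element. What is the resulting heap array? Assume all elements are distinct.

[-10, 5, 12, 20, 7, 34, 22, 27, 38, 39, 14]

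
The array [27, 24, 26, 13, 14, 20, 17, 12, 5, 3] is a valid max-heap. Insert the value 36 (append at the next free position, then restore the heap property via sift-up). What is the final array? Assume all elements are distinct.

append 36 at index 10 → [27, 24, 26, 13, 14, 20, 17, 12, 5, 3, 36]
36 > parent 14 at index 4, swap → [27, 24, 26, 13, 36, 20, 17, 12, 5, 3, 14]
36 > parent 24 at index 1, swap → [27, 36, 26, 13, 24, 20, 17, 12, 5, 3, 14]
36 > parent 27 at index 0, swap → [36, 27, 26, 13, 24, 20, 17, 12, 5, 3, 14]

[36, 27, 26, 13, 24, 20, 17, 12, 5, 3, 14]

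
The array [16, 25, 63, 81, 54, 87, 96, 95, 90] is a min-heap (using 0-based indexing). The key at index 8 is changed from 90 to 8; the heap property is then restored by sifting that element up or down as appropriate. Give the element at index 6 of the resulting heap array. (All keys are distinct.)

96

set index 8 from 90 to 8 → [16, 25, 63, 81, 54, 87, 96, 95, 8]
8 < parent 81 at index 3, swap → [16, 25, 63, 8, 54, 87, 96, 95, 81]
8 < parent 25 at index 1, swap → [16, 8, 63, 25, 54, 87, 96, 95, 81]
8 < parent 16 at index 0, swap → [8, 16, 63, 25, 54, 87, 96, 95, 81]
resulting array: [8, 16, 63, 25, 54, 87, 96, 95, 81]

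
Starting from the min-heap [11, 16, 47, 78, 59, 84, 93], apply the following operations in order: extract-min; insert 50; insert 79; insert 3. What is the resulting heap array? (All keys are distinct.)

extract-min → returns 11:
  remove root 11; move last element 93 to root → [93, 16, 47, 78, 59, 84]
  93 vs smaller child 16 at index 1, swap → [16, 93, 47, 78, 59, 84]
  93 vs smaller child 59 at index 4, swap → [16, 59, 47, 78, 93, 84]
insert 50:
  append 50 at index 6 → [16, 59, 47, 78, 93, 84, 50] (no swap needed)
insert 79:
  append 79 at index 7 → [16, 59, 47, 78, 93, 84, 50, 79] (no swap needed)
insert 3:
  append 3 at index 8 → [16, 59, 47, 78, 93, 84, 50, 79, 3]
  3 < parent 78 at index 3, swap → [16, 59, 47, 3, 93, 84, 50, 79, 78]
  3 < parent 59 at index 1, swap → [16, 3, 47, 59, 93, 84, 50, 79, 78]
  3 < parent 16 at index 0, swap → [3, 16, 47, 59, 93, 84, 50, 79, 78]

[3, 16, 47, 59, 93, 84, 50, 79, 78]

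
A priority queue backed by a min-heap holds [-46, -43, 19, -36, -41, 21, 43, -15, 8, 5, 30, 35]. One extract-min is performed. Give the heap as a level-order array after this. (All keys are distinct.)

[-43, -41, 19, -36, 5, 21, 43, -15, 8, 35, 30]

remove root -46; move last element 35 to root → [35, -43, 19, -36, -41, 21, 43, -15, 8, 5, 30]
35 vs smaller child -43 at index 1, swap → [-43, 35, 19, -36, -41, 21, 43, -15, 8, 5, 30]
35 vs smaller child -41 at index 4, swap → [-43, -41, 19, -36, 35, 21, 43, -15, 8, 5, 30]
35 vs smaller child 5 at index 9, swap → [-43, -41, 19, -36, 5, 21, 43, -15, 8, 35, 30]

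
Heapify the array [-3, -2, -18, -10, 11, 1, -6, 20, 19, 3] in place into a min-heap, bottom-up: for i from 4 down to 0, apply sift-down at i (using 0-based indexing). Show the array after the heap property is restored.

[-18, -10, -6, -2, 3, 1, -3, 20, 19, 11]

sift down from index 4:
  11 vs only child 3 at index 9, swap → [-3, -2, -18, -10, 3, 1, -6, 20, 19, 11]
sift down from index 3: already satisfies heap property
sift down from index 2: already satisfies heap property
sift down from index 1:
  -2 vs smaller child -10 at index 3, swap → [-3, -10, -18, -2, 3, 1, -6, 20, 19, 11]
sift down from index 0:
  -3 vs smaller child -18 at index 2, swap → [-18, -10, -3, -2, 3, 1, -6, 20, 19, 11]
  -3 vs smaller child -6 at index 6, swap → [-18, -10, -6, -2, 3, 1, -3, 20, 19, 11]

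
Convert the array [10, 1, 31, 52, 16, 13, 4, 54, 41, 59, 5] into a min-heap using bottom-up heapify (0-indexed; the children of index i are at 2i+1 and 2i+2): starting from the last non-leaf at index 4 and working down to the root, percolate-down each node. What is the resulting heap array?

[1, 5, 4, 41, 10, 13, 31, 54, 52, 59, 16]

sift down from index 4:
  16 vs smaller child 5 at index 10, swap → [10, 1, 31, 52, 5, 13, 4, 54, 41, 59, 16]
sift down from index 3:
  52 vs smaller child 41 at index 8, swap → [10, 1, 31, 41, 5, 13, 4, 54, 52, 59, 16]
sift down from index 2:
  31 vs smaller child 4 at index 6, swap → [10, 1, 4, 41, 5, 13, 31, 54, 52, 59, 16]
sift down from index 1: already satisfies heap property
sift down from index 0:
  10 vs smaller child 1 at index 1, swap → [1, 10, 4, 41, 5, 13, 31, 54, 52, 59, 16]
  10 vs smaller child 5 at index 4, swap → [1, 5, 4, 41, 10, 13, 31, 54, 52, 59, 16]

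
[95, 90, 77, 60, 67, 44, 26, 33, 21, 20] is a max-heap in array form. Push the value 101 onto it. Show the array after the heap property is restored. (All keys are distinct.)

append 101 at index 10 → [95, 90, 77, 60, 67, 44, 26, 33, 21, 20, 101]
101 > parent 67 at index 4, swap → [95, 90, 77, 60, 101, 44, 26, 33, 21, 20, 67]
101 > parent 90 at index 1, swap → [95, 101, 77, 60, 90, 44, 26, 33, 21, 20, 67]
101 > parent 95 at index 0, swap → [101, 95, 77, 60, 90, 44, 26, 33, 21, 20, 67]

[101, 95, 77, 60, 90, 44, 26, 33, 21, 20, 67]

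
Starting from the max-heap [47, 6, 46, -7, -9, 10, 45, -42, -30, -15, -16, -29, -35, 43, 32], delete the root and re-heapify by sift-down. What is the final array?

[46, 6, 45, -7, -9, 10, 43, -42, -30, -15, -16, -29, -35, 32]

remove root 47; move last element 32 to root → [32, 6, 46, -7, -9, 10, 45, -42, -30, -15, -16, -29, -35, 43]
32 vs larger child 46 at index 2, swap → [46, 6, 32, -7, -9, 10, 45, -42, -30, -15, -16, -29, -35, 43]
32 vs larger child 45 at index 6, swap → [46, 6, 45, -7, -9, 10, 32, -42, -30, -15, -16, -29, -35, 43]
32 vs only child 43 at index 13, swap → [46, 6, 45, -7, -9, 10, 43, -42, -30, -15, -16, -29, -35, 32]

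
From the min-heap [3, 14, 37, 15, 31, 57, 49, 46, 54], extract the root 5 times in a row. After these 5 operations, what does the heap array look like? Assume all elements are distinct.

[46, 49, 57, 54]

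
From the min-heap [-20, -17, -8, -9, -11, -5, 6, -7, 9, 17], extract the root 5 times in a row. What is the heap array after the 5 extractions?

[-7, 6, -5, 9, 17]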